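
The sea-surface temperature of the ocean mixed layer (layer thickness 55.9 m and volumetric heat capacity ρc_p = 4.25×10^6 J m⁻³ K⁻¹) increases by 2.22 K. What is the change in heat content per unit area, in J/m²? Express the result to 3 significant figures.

5.27×10^8

Areal heat capacity C = ρc_p × D = 4.25×10^6 × 55.9 = 2.38×10^8 J/(m^2 K).
ΔQ = C ΔT = 2.38×10^8 × 2.22 = 5.27×10^8 J/m².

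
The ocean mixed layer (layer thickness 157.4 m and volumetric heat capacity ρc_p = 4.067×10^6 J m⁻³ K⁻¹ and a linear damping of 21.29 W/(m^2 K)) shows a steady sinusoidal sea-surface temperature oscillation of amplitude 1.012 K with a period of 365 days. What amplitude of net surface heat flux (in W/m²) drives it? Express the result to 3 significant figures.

Areal heat capacity C = ρc_p × D = 4.067×10^6 × 157.4 = 6.40×10^8 J m⁻² K⁻¹.
ω = 2π / 3.15×10^7 s = 1.99×10^-7 s⁻¹.
√((Cω)² + λ²) = √((128)² + 21.29²) = 129 W/(m²·K).
F₀ = A × √((Cω)²+λ²) = 1.012 × 129 = 131 W/m².

131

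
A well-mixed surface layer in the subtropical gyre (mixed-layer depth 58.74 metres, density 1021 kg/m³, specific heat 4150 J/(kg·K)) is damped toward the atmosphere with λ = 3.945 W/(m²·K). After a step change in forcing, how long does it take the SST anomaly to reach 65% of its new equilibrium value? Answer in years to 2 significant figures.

Areal heat capacity C = ρ c_p D = 1021 × 4150 × 58.74 = 2.49×10^8 J/(m^2 K).
τ = C / λ = 2.49×10^8 / 3.945 = 6.31×10^7 s.
Fraction reached: 1 − e^(−t/τ) = 0.65 ⇒ t = −τ ln(1 − 0.65) = τ × 1.05.
t = 6.62×10^7 s = 2.10 years.

2.1 years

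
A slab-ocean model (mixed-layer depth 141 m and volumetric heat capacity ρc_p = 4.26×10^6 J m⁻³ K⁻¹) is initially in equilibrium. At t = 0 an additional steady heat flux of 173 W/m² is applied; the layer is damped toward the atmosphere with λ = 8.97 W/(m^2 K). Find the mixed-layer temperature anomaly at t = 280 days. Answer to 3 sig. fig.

5.85 K

Areal heat capacity C = ρc_p × D = 4.26×10^6 × 141 = 6.01×10^8 J/(m^2 K).
τ = C / λ = 6.01×10^8 / 8.97 = 6.70×10^7 s.
Equilibrium anomaly ΔT_eq = F / λ = 173 / 8.97 = 19.3 K.
t = 280 days = 2.42×10^7 s, so t/τ = 0.361.
ΔT(t) = ΔT_eq (1 − e^(−t/τ)) = 19.3 × (1 − e^−0.361) = 5.85 K.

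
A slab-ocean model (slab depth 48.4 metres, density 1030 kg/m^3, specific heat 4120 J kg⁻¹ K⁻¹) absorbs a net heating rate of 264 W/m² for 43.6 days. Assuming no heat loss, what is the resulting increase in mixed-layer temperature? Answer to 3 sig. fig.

4.84 K

Areal heat capacity C = ρ c_p D = 1030 × 4120 × 48.4 = 2.05×10^8 J/(m²·K).
Net heat input Q = F Δt = 264 × (43.6 days × 86400 s/day) = 9.94×10^8 J/m².
ΔT = Q / C = 9.94×10^8 / 2.05×10^8 = 4.84 K.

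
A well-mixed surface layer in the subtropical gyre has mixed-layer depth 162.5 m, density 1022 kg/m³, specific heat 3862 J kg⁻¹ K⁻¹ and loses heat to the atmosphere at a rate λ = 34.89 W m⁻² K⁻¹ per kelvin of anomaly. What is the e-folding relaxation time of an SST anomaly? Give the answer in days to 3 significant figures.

Areal heat capacity C = ρ c_p D = 1022 × 3862 × 162.5 = 6.41×10^8 J/(m²·K).
Relaxation time τ = C / λ = 6.41×10^8 / 34.89 = 1.84×10^7 s.
In days: 1.84×10^7 s / (86400 s/day) = 213 days.

213 days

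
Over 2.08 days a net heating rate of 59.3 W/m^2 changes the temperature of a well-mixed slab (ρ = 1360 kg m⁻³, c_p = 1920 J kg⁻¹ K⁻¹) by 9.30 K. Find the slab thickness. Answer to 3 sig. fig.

Heat input Q = F Δt = 59.3 × 1.80×10^5 s = 1.07×10^7 J/m².
Required areal heat capacity C = Q / ΔT = 1.15×10^6 J/(m²·K).
Depth D = C / (ρ c_p) = 1.15×10^6 / (1360 × 1920) = 0.439 m.

0.439 m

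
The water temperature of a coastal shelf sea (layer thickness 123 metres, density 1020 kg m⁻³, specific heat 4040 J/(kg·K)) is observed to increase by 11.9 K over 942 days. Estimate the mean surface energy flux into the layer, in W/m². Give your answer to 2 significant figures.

74

Areal heat capacity C = ρ c_p D = 1020 × 4040 × 123 = 5.07×10^8 J m⁻² K⁻¹.
Required heat per unit area: Q = C ΔT = 5.07×10^8 × 11.9 = 6.03×10^9 J/m².
Flux F = Q / Δt = 6.03×10^9 / 8.14×10^7 s = 74.1 W/m².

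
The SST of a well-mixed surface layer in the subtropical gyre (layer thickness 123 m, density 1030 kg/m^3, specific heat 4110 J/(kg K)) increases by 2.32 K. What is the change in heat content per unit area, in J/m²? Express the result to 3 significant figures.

1.21×10^9

Areal heat capacity C = ρ c_p D = 1030 × 4110 × 123 = 5.21×10^8 J/(m^2 K).
ΔQ = C ΔT = 5.21×10^8 × 2.32 = 1.21×10^9 J/m².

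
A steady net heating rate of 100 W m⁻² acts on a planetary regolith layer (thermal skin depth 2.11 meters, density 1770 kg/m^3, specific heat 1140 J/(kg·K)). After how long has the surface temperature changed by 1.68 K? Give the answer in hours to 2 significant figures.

Areal heat capacity C = ρ c_p D = 1770 × 1140 × 2.11 = 4.26×10^6 J m⁻² K⁻¹.
Time required: Δt = C ΔT / F = 4.26×10^6 × 1.68 / 100 = 71500 s.
In hours: 71500 s / (3600 s/hour) = 19.9 hours.

20 hours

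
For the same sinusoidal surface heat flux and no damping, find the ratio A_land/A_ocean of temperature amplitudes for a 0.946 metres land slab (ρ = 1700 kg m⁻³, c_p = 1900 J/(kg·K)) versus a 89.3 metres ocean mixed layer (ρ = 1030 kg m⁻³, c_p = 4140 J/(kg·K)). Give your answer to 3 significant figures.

125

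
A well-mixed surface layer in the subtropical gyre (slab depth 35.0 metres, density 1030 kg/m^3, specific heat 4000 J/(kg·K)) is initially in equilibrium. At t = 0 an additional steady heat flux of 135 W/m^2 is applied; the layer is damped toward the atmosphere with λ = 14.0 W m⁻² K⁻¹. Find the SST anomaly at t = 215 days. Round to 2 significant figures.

8.1 K

Areal heat capacity C = ρ c_p D = 1030 × 4000 × 35.0 = 1.44×10^8 J/(m^2 K).
τ = C / λ = 1.44×10^8 / 14.0 = 1.03×10^7 s.
Equilibrium anomaly ΔT_eq = F / λ = 135 / 14.0 = 9.64 K.
t = 215 days = 1.86×10^7 s, so t/τ = 1.80.
ΔT(t) = ΔT_eq (1 − e^(−t/τ)) = 9.64 × (1 − e^−1.80) = 8.05 K.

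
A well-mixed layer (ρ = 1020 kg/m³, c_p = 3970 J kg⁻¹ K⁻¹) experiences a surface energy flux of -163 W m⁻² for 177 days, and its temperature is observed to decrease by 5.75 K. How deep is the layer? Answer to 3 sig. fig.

107 m

Heat input Q = F Δt = -163 × 1.53×10^7 s = -2.49×10^9 J/m².
Required areal heat capacity C = Q / ΔT = 4.34×10^8 J/(m²·K).
Depth D = C / (ρ c_p) = 4.34×10^8 / (1020 × 3970) = 107 m.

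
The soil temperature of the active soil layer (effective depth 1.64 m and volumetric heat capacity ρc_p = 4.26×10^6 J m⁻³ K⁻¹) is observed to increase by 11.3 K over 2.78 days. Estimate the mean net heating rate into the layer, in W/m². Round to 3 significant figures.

Areal heat capacity C = ρc_p × D = 4.26×10^6 × 1.64 = 6.99×10^6 J/(m^2 K).
Required heat per unit area: Q = C ΔT = 6.99×10^6 × 11.3 = 7.89×10^7 J/m².
Flux F = Q / Δt = 7.89×10^7 / 2.40×10^5 s = 329 W/m².

329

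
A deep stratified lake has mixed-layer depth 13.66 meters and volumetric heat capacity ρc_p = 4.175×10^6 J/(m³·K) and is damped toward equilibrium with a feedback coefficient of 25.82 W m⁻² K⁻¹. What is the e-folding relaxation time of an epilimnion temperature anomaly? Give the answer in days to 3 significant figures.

Areal heat capacity C = ρc_p × D = 4.175×10^6 × 13.66 = 5.70×10^7 J m⁻² K⁻¹.
Relaxation time τ = C / λ = 5.70×10^7 / 25.82 = 2.21×10^6 s.
In days: 2.21×10^6 s / (86400 s/day) = 25.6 days.

25.6 days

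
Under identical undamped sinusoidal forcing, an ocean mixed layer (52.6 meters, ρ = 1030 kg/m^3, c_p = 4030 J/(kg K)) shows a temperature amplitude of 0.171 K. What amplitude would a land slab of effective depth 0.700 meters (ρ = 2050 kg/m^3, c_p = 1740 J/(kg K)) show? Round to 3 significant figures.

C_ocean = 2.18×10^8 J/(m²·K); C_land = 2.50×10^6 J/(m²·K).
A ∝ 1/C ⇒ A_land = A_ocean × C_ocean/C_land = 0.171 × 87.4 = 15.0 K.

15.0 K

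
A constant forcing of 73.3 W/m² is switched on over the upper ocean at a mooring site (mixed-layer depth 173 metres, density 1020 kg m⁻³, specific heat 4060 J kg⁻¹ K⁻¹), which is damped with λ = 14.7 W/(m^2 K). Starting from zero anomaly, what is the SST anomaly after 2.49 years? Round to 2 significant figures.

4.0 K

Areal heat capacity C = ρ c_p D = 1020 × 4060 × 173 = 7.16×10^8 J/(m^2 K).
τ = C / λ = 7.16×10^8 / 14.7 = 4.87×10^7 s.
Equilibrium anomaly ΔT_eq = F / λ = 73.3 / 14.7 = 4.99 K.
t = 2.49 years = 7.86×10^7 s, so t/τ = 1.61.
ΔT(t) = ΔT_eq (1 − e^(−t/τ)) = 4.99 × (1 − e^−1.61) = 3.99 K.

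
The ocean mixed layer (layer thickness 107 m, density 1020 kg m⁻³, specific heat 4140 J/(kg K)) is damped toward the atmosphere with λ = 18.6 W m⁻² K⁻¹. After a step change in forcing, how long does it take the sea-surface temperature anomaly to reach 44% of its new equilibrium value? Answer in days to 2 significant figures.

Areal heat capacity C = ρ c_p D = 1020 × 4140 × 107 = 4.52×10^8 J m⁻² K⁻¹.
τ = C / λ = 4.52×10^8 / 18.6 = 2.43×10^7 s.
Fraction reached: 1 − e^(−t/τ) = 0.44 ⇒ t = −τ ln(1 − 0.44) = τ × 0.580.
t = 1.41×10^7 s = 163 days.

160 days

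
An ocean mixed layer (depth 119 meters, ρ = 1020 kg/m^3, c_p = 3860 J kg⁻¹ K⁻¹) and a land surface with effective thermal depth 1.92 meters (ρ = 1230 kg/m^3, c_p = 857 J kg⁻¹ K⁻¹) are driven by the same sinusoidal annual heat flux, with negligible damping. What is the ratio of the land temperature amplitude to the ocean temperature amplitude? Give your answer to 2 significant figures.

230

C_ocean = 1020 × 3860 × 119 = 4.69×10^8 J/(m²·K).
C_land = 1230 × 857 × 1.92 = 2.02×10^6 J/(m²·K).
Undamped amplitude ∝ 1/C, so A_land/A_ocean = C_ocean/C_land = 231.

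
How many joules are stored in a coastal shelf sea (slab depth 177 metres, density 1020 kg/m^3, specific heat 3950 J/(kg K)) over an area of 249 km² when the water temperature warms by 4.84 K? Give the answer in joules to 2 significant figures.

8.6×10^17 J

Areal heat capacity C = ρ c_p D = 1020 × 3950 × 177 = 7.13×10^8 J m⁻² K⁻¹.
Heat per unit area: q = C ΔT = 7.13×10^8 × 4.84 = 3.45×10^9 J/m².
Total heat: Q = q × A = 3.45×10^9 × (249 × 10⁶ m²) = 8.59×10^17 J.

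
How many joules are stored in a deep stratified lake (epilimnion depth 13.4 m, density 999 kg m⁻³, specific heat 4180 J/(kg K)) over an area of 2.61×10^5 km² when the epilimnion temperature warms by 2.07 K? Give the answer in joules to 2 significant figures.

Areal heat capacity C = ρ c_p D = 999 × 4180 × 13.4 = 5.60×10^7 J/(m^2 K).
Heat per unit area: q = C ΔT = 5.60×10^7 × 2.07 = 1.16×10^8 J/m².
Total heat: Q = q × A = 1.16×10^8 × (2.61×10^5 × 10⁶ m²) = 3.02×10^19 J.

3.0×10^19 J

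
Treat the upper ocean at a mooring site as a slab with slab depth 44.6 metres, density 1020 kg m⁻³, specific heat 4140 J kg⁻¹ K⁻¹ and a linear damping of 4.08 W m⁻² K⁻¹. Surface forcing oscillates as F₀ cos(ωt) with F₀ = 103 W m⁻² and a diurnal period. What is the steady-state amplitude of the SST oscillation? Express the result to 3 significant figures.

0.00752 K

Areal heat capacity C = ρ c_p D = 1020 × 4140 × 44.6 = 1.88×10^8 J m⁻² K⁻¹.
Angular frequency ω = 2π / T = 2π / 86400 s = 7.27×10^-5 s⁻¹.
√((Cω)² + λ²) = √((13700)² + 4.08²) = 13700 W/(m²·K).
Amplitude A = F₀ / √((Cω)²+λ²) = 103 / 13700 = 0.00752 K.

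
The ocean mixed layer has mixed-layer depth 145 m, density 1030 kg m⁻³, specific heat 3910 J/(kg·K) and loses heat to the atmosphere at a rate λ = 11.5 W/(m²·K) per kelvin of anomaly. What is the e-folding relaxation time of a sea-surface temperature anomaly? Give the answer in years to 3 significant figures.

Areal heat capacity C = ρ c_p D = 1030 × 3910 × 145 = 5.84×10^8 J/(m^2 K).
Relaxation time τ = C / λ = 5.84×10^8 / 11.5 = 5.08×10^7 s.
In years: 5.08×10^7 s / (3.156×10^7 s/year) = 1.61 years.

1.61 years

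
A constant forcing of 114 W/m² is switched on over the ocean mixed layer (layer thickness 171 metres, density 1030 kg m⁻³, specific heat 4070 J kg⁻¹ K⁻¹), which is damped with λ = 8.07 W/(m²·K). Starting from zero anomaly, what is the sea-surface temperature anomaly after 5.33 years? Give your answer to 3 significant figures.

12.0 K

Areal heat capacity C = ρ c_p D = 1030 × 4070 × 171 = 7.17×10^8 J/(m^2 K).
τ = C / λ = 7.17×10^8 / 8.07 = 8.88×10^7 s.
Equilibrium anomaly ΔT_eq = F / λ = 114 / 8.07 = 14.1 K.
t = 5.33 years = 1.68×10^8 s, so t/τ = 1.89.
ΔT(t) = ΔT_eq (1 − e^(−t/τ)) = 14.1 × (1 − e^−1.89) = 12.0 K.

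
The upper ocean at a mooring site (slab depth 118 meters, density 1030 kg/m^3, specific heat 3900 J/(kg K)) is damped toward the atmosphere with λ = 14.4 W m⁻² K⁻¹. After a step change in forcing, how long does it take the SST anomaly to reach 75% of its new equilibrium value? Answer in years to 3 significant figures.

1.45 years

Areal heat capacity C = ρ c_p D = 1030 × 3900 × 118 = 4.74×10^8 J/(m²·K).
τ = C / λ = 4.74×10^8 / 14.4 = 3.29×10^7 s.
Fraction reached: 1 − e^(−t/τ) = 0.75 ⇒ t = −τ ln(1 − 0.75) = τ × 1.39.
t = 4.56×10^7 s = 1.45 years.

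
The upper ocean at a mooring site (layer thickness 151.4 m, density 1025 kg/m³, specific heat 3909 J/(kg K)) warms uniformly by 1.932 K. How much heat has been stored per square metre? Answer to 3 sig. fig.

Areal heat capacity C = ρ c_p D = 1025 × 3909 × 151.4 = 6.07×10^8 J/(m²·K).
ΔQ = C ΔT = 6.07×10^8 × 1.932 = 1.17×10^9 J/m².

1.17×10^9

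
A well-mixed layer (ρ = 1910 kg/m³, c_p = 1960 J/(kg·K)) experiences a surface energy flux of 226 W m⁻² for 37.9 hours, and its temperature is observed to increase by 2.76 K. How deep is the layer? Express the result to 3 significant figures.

Heat input Q = F Δt = 226 × 1.36×10^5 s = 3.08×10^7 J/m².
Required areal heat capacity C = Q / ΔT = 1.12×10^7 J/(m²·K).
Depth D = C / (ρ c_p) = 1.12×10^7 / (1910 × 1960) = 2.98 m.

2.98 m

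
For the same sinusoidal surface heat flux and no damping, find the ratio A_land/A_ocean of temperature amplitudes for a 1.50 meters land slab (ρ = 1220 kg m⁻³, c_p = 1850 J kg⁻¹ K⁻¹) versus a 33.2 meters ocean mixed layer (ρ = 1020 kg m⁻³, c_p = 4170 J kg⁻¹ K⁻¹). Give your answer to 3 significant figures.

C_ocean = 1020 × 4170 × 33.2 = 1.41×10^8 J/(m²·K).
C_land = 1220 × 1850 × 1.50 = 3.39×10^6 J/(m²·K).
Undamped amplitude ∝ 1/C, so A_land/A_ocean = C_ocean/C_land = 41.7.

41.7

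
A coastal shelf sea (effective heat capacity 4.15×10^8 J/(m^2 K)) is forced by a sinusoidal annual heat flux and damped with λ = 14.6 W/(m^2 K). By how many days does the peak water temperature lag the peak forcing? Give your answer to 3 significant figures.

81.1 days

Areal heat capacity C = 4.15×10^8 J/(m^2 K) (given).
ω = 2π / 3.15×10^7 s = 1.99×10^-7 s⁻¹.
Phase lag φ = arctan(Cω/λ) = arctan(82.7/14.6) = 1.40 rad.
Time lag = φ / ω = 1.40 / 1.99×10^-7 = 7.01×10^6 s = 81.1 days.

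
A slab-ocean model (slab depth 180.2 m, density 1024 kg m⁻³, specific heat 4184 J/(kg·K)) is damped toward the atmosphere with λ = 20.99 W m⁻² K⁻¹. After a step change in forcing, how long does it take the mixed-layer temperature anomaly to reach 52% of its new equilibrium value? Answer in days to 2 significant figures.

Areal heat capacity C = ρ c_p D = 1024 × 4184 × 180.2 = 7.72×10^8 J m⁻² K⁻¹.
τ = C / λ = 7.72×10^8 / 20.99 = 3.68×10^7 s.
Fraction reached: 1 − e^(−t/τ) = 0.52 ⇒ t = −τ ln(1 − 0.52) = τ × 0.734.
t = 2.70×10^7 s = 312 days.

310 days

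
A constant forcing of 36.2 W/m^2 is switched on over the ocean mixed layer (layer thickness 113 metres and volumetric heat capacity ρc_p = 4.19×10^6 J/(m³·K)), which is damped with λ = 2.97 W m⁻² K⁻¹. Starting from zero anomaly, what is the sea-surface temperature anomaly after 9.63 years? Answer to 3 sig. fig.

Areal heat capacity C = ρc_p × D = 4.19×10^6 × 113 = 4.73×10^8 J m⁻² K⁻¹.
τ = C / λ = 4.73×10^8 / 2.97 = 1.59×10^8 s.
Equilibrium anomaly ΔT_eq = F / λ = 36.2 / 2.97 = 12.2 K.
t = 9.63 years = 3.04×10^8 s, so t/τ = 1.91.
ΔT(t) = ΔT_eq (1 − e^(−t/τ)) = 12.2 × (1 − e^−1.91) = 10.4 K.

10.4 K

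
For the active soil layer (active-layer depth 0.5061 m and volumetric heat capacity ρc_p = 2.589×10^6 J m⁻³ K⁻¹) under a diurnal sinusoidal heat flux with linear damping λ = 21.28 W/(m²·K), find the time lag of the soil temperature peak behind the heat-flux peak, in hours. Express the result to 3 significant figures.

Areal heat capacity C = ρc_p × D = 2.589×10^6 × 0.5061 = 1.31×10^6 J/(m^2 K).
ω = 2π / 86400 s = 7.27×10^-5 s⁻¹.
Phase lag φ = arctan(Cω/λ) = arctan(95.3/21.28) = 1.35 rad.
Time lag = φ / ω = 1.35 / 7.27×10^-5 = 18600 s = 5.16 hours.

5.16 hours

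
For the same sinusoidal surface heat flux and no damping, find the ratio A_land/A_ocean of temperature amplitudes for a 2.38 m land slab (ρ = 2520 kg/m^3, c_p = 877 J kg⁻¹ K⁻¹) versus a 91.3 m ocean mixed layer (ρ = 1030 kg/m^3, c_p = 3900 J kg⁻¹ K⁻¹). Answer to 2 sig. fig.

C_ocean = 1030 × 3900 × 91.3 = 3.67×10^8 J/(m²·K).
C_land = 2520 × 877 × 2.38 = 5.26×10^6 J/(m²·K).
Undamped amplitude ∝ 1/C, so A_land/A_ocean = C_ocean/C_land = 69.7.

70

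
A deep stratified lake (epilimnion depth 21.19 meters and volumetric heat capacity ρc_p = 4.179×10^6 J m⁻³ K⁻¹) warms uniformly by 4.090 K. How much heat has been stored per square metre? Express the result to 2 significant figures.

Areal heat capacity C = ρc_p × D = 4.179×10^6 × 21.19 = 8.86×10^7 J/(m^2 K).
ΔQ = C ΔT = 8.86×10^7 × 4.090 = 3.62×10^8 J/m².

3.6×10^8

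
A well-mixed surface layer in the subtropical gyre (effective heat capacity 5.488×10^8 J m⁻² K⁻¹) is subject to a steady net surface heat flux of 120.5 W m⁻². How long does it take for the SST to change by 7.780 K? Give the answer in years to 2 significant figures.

1.1 years

Areal heat capacity C = 5.488×10^8 J m⁻² K⁻¹ (given).
Time required: Δt = C ΔT / F = 5.49×10^8 × 7.780 / 120.5 = 3.54×10^7 s.
In years: 3.54×10^7 s / (3.156×10^7 s/year) = 1.12 years.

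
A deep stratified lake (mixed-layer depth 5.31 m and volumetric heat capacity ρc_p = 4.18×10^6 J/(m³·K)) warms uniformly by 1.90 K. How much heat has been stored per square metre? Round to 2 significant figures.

4.2×10^7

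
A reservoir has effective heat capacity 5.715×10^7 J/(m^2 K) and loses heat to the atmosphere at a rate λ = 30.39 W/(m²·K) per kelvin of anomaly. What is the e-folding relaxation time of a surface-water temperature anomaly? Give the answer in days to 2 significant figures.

22 days

Areal heat capacity C = 5.715×10^7 J/(m^2 K) (given).
Relaxation time τ = C / λ = 5.72×10^7 / 30.39 = 1.88×10^6 s.
In days: 1.88×10^6 s / (86400 s/day) = 21.8 days.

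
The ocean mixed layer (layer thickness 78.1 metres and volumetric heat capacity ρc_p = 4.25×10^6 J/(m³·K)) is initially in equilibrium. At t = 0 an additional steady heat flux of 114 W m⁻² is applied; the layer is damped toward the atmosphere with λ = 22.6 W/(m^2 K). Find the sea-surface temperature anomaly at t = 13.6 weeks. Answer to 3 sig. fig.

2.16 K

Areal heat capacity C = ρc_p × D = 4.25×10^6 × 78.1 = 3.32×10^8 J m⁻² K⁻¹.
τ = C / λ = 3.32×10^8 / 22.6 = 1.47×10^7 s.
Equilibrium anomaly ΔT_eq = F / λ = 114 / 22.6 = 5.04 K.
t = 13.6 weeks = 8.23×10^6 s, so t/τ = 0.560.
ΔT(t) = ΔT_eq (1 − e^(−t/τ)) = 5.04 × (1 − e^−0.560) = 2.16 K.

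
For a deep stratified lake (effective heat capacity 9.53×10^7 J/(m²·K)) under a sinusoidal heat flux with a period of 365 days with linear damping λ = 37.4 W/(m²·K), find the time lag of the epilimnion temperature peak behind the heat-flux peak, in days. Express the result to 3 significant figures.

27.3 days

Areal heat capacity C = 9.53×10^7 J/(m²·K) (given).
ω = 2π / 3.15×10^7 s = 1.99×10^-7 s⁻¹.
Phase lag φ = arctan(Cω/λ) = arctan(19.0/37.4) = 0.470 rad.
Time lag = φ / ω = 0.470 / 1.99×10^-7 = 2.36×10^6 s = 27.3 days.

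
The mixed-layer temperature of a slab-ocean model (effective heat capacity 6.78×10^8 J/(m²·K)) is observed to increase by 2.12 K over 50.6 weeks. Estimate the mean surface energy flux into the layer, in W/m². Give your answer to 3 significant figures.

Areal heat capacity C = 6.78×10^8 J/(m²·K) (given).
Required heat per unit area: Q = C ΔT = 6.78×10^8 × 2.12 = 1.44×10^9 J/m².
Flux F = Q / Δt = 1.44×10^9 / 3.06×10^7 s = 47.0 W/m².

47.0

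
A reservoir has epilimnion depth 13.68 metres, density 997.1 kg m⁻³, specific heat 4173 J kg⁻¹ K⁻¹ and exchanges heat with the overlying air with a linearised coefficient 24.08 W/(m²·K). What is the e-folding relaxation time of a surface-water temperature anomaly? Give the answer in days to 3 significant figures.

Areal heat capacity C = ρ c_p D = 997.1 × 4173 × 13.68 = 5.69×10^7 J/(m²·K).
Relaxation time τ = C / λ = 5.69×10^7 / 24.08 = 2.36×10^6 s.
In days: 2.36×10^6 s / (86400 s/day) = 27.4 days.

27.4 days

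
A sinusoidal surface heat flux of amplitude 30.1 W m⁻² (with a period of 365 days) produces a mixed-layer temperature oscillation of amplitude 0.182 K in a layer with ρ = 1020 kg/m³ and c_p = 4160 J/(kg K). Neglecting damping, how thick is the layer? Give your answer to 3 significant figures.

196 m

ω = 2π / 3.15×10^7 s = 1.99×10^-7 s⁻¹.
Required C = F₀ / (A ω) = 30.1 / (0.182 × 1.99×10^-7) = 8.30×10^8 J/(m²·K).
D = C / (ρ c_p) = 8.30×10^8 / (1020 × 4160) = 196 m.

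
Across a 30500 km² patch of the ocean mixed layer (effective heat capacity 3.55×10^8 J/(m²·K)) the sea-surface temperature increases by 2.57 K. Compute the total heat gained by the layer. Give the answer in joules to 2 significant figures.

2.8×10^19 J

Areal heat capacity C = 3.55×10^8 J/(m²·K) (given).
Heat per unit area: q = C ΔT = 3.55×10^8 × 2.57 = 9.12×10^8 J/m².
Total heat: Q = q × A = 9.12×10^8 × (30500 × 10⁶ m²) = 2.78×10^19 J.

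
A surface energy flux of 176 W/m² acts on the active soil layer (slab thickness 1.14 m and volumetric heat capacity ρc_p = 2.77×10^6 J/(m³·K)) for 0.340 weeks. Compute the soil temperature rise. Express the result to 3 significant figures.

11.5 K

Areal heat capacity C = ρc_p × D = 2.77×10^6 × 1.14 = 3.16×10^6 J m⁻² K⁻¹.
Net heat input Q = F Δt = 176 × (0.340 weeks × 6.048×10^5 s/week) = 3.62×10^7 J/m².
ΔT = Q / C = 3.62×10^7 / 3.16×10^6 = 11.5 K.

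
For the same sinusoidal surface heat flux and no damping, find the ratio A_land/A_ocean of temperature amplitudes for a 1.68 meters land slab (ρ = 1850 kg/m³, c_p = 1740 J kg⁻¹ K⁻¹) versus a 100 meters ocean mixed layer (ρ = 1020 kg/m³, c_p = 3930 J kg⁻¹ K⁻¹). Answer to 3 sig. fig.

C_ocean = 1020 × 3930 × 100 = 4.01×10^8 J/(m²·K).
C_land = 1850 × 1740 × 1.68 = 5.41×10^6 J/(m²·K).
Undamped amplitude ∝ 1/C, so A_land/A_ocean = C_ocean/C_land = 74.1.

74.1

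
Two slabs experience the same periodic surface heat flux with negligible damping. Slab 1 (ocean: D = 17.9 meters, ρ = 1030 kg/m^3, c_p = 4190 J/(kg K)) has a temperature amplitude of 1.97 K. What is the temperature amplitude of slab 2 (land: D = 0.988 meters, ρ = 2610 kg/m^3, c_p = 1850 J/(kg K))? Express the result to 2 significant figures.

C_ocean = 7.73×10^7 J/(m²·K); C_land = 4.77×10^6 J/(m²·K).
A ∝ 1/C ⇒ A_land = A_ocean × C_ocean/C_land = 1.97 × 16.2 = 31.9 K.

32 K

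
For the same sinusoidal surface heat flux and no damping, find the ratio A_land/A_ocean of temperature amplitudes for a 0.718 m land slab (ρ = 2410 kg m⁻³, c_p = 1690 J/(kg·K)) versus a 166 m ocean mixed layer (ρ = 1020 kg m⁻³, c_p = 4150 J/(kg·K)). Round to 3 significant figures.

C_ocean = 1020 × 4150 × 166 = 7.03×10^8 J/(m²·K).
C_land = 2410 × 1690 × 0.718 = 2.92×10^6 J/(m²·K).
Undamped amplitude ∝ 1/C, so A_land/A_ocean = C_ocean/C_land = 240.

240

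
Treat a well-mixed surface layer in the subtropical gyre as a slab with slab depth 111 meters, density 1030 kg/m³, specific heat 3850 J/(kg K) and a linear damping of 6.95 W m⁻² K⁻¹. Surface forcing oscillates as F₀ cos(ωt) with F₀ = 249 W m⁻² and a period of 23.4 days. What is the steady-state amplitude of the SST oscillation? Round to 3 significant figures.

0.182 K

Areal heat capacity C = ρ c_p D = 1030 × 3850 × 111 = 4.40×10^8 J/(m²·K).
Angular frequency ω = 2π / T = 2π / 2.02×10^6 s = 3.11×10^-6 s⁻¹.
√((Cω)² + λ²) = √((1370)² + 6.95²) = 1370 W/(m²·K).
Amplitude A = F₀ / √((Cω)²+λ²) = 249 / 1370 = 0.182 K.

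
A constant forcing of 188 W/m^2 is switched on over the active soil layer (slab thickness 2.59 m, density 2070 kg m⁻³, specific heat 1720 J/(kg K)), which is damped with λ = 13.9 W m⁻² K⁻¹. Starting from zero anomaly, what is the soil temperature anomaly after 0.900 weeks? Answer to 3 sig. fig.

7.57 K

Areal heat capacity C = ρ c_p D = 2070 × 1720 × 2.59 = 9.22×10^6 J m⁻² K⁻¹.
τ = C / λ = 9.22×10^6 / 13.9 = 6.63×10^5 s.
Equilibrium anomaly ΔT_eq = F / λ = 188 / 13.9 = 13.5 K.
t = 0.900 weeks = 5.44×10^5 s, so t/τ = 0.820.
ΔT(t) = ΔT_eq (1 − e^(−t/τ)) = 13.5 × (1 − e^−0.820) = 7.57 K.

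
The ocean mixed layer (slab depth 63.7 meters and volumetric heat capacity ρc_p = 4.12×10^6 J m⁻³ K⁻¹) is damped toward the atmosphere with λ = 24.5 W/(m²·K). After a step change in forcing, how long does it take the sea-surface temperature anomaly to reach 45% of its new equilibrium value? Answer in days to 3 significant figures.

74.1 days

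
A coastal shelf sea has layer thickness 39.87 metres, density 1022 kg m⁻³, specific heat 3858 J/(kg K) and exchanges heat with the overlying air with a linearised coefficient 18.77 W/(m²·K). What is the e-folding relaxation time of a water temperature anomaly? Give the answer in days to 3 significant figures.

96.9 days

Areal heat capacity C = ρ c_p D = 1022 × 3858 × 39.87 = 1.57×10^8 J/(m²·K).
Relaxation time τ = C / λ = 1.57×10^8 / 18.77 = 8.38×10^6 s.
In days: 8.38×10^6 s / (86400 s/day) = 96.9 days.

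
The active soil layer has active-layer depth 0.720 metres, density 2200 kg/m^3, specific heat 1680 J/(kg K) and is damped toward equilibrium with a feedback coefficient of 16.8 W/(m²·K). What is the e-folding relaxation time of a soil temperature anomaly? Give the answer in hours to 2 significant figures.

Areal heat capacity C = ρ c_p D = 2200 × 1680 × 0.720 = 2.66×10^6 J m⁻² K⁻¹.
Relaxation time τ = C / λ = 2.66×10^6 / 16.8 = 1.58×10^5 s.
In hours: 1.58×10^5 s / (3600 s/hour) = 44.0 hours.

44 hours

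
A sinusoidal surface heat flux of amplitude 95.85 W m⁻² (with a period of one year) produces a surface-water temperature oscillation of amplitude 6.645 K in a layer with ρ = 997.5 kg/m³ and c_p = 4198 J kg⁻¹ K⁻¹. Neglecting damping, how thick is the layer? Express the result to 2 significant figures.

17 m

ω = 2π / 3.15×10^7 s = 1.99×10^-7 s⁻¹.
Required C = F₀ / (A ω) = 95.85 / (6.645 × 1.99×10^-7) = 7.24×10^7 J/(m²·K).
D = C / (ρ c_p) = 7.24×10^7 / (997.5 × 4198) = 17.3 m.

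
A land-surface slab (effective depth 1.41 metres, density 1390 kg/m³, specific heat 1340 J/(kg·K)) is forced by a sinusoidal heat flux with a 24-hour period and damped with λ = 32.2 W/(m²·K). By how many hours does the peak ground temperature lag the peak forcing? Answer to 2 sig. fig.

5.4 hours

Areal heat capacity C = ρ c_p D = 1390 × 1340 × 1.41 = 2.63×10^6 J/(m^2 K).
ω = 2π / 86400 s = 7.27×10^-5 s⁻¹.
Phase lag φ = arctan(Cω/λ) = arctan(191/32.2) = 1.40 rad.
Time lag = φ / ω = 1.40 / 7.27×10^-5 = 19300 s = 5.36 hours.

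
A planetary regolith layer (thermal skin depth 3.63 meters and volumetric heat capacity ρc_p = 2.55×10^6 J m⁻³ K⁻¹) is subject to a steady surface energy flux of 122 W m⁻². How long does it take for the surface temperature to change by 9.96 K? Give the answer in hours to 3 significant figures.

210 hours

Areal heat capacity C = ρc_p × D = 2.55×10^6 × 3.63 = 9.26×10^6 J/(m^2 K).
Time required: Δt = C ΔT / F = 9.26×10^6 × 9.96 / 122 = 7.56×10^5 s.
In hours: 7.56×10^5 s / (3600 s/hour) = 210 hours.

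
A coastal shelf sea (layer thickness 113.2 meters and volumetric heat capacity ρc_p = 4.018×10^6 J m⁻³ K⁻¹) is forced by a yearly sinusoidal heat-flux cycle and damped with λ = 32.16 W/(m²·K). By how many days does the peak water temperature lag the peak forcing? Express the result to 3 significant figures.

Areal heat capacity C = ρc_p × D = 4.018×10^6 × 113.2 = 4.55×10^8 J m⁻² K⁻¹.
ω = 2π / 3.15×10^7 s = 1.99×10^-7 s⁻¹.
Phase lag φ = arctan(Cω/λ) = arctan(90.6/32.16) = 1.23 rad.
Time lag = φ / ω = 1.23 / 1.99×10^-7 = 6.17×10^6 s = 71.4 days.

71.4 days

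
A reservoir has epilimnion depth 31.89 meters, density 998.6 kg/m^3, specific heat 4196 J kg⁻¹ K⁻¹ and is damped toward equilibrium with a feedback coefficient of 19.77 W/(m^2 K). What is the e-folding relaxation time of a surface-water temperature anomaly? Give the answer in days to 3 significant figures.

Areal heat capacity C = ρ c_p D = 998.6 × 4196 × 31.89 = 1.34×10^8 J/(m^2 K).
Relaxation time τ = C / λ = 1.34×10^8 / 19.77 = 6.76×10^6 s.
In days: 6.76×10^6 s / (86400 s/day) = 78.2 days.

78.2 days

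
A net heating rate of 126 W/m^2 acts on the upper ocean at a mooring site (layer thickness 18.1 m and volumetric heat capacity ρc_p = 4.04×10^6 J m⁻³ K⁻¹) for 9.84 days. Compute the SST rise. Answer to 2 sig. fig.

Areal heat capacity C = ρc_p × D = 4.04×10^6 × 18.1 = 7.31×10^7 J/(m²·K).
Net heat input Q = F Δt = 126 × (9.84 days × 86400 s/day) = 1.07×10^8 J/m².
ΔT = Q / C = 1.07×10^8 / 7.31×10^7 = 1.46 K.

1.5 K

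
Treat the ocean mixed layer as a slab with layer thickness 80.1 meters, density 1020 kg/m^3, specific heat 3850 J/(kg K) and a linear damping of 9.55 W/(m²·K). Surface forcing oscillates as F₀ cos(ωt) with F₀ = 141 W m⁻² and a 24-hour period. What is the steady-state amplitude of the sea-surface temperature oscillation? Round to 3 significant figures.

Areal heat capacity C = ρ c_p D = 1020 × 3850 × 80.1 = 3.15×10^8 J/(m²·K).
Angular frequency ω = 2π / T = 2π / 86400 s = 7.27×10^-5 s⁻¹.
√((Cω)² + λ²) = √((22900)² + 9.55²) = 22900 W/(m²·K).
Amplitude A = F₀ / √((Cω)²+λ²) = 141 / 22900 = 0.00616 K.

0.00616 K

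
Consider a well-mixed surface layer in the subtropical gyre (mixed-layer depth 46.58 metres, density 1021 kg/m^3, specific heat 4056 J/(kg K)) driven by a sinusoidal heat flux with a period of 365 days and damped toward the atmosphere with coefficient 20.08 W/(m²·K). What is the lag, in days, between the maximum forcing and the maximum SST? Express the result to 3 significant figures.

Areal heat capacity C = ρ c_p D = 1021 × 4056 × 46.58 = 1.93×10^8 J/(m²·K).
ω = 2π / 3.15×10^7 s = 1.99×10^-7 s⁻¹.
Phase lag φ = arctan(Cω/λ) = arctan(38.4/20.08) = 1.09 rad.
Time lag = φ / ω = 1.09 / 1.99×10^-7 = 5.47×10^6 s = 63.3 days.

63.3 days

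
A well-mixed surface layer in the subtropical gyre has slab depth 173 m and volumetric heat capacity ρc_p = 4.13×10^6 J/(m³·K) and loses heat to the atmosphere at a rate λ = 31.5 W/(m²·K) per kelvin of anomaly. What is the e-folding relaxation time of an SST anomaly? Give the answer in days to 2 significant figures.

260 days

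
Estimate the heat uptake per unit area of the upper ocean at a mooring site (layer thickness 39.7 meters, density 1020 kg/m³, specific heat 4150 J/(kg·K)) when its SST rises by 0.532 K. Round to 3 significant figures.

Areal heat capacity C = ρ c_p D = 1020 × 4150 × 39.7 = 1.68×10^8 J/(m²·K).
ΔQ = C ΔT = 1.68×10^8 × 0.532 = 8.94×10^7 J/m².

8.94×10^7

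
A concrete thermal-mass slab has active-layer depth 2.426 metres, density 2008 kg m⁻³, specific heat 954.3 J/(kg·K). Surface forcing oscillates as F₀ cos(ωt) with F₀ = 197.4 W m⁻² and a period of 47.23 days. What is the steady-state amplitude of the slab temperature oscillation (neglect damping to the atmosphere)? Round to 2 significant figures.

28 K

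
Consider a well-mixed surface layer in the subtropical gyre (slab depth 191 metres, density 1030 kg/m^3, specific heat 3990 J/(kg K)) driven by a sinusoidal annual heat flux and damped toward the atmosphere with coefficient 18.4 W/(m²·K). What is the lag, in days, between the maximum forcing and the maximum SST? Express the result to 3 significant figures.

Areal heat capacity C = ρ c_p D = 1030 × 3990 × 191 = 7.85×10^8 J/(m²·K).
ω = 2π / 3.15×10^7 s = 1.99×10^-7 s⁻¹.
Phase lag φ = arctan(Cω/λ) = arctan(156/18.4) = 1.45 rad.
Time lag = φ / ω = 1.45 / 1.99×10^-7 = 7.30×10^6 s = 84.4 days.

84.4 days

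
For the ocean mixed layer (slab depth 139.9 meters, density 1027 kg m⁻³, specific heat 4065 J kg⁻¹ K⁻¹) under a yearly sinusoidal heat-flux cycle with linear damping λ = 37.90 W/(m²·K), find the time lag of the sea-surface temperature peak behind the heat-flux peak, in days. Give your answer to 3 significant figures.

73.0 days

Areal heat capacity C = ρ c_p D = 1027 × 4065 × 139.9 = 5.84×10^8 J m⁻² K⁻¹.
ω = 2π / 3.15×10^7 s = 1.99×10^-7 s⁻¹.
Phase lag φ = arctan(Cω/λ) = arctan(116/37.90) = 1.26 rad.
Time lag = φ / ω = 1.26 / 1.99×10^-7 = 6.30×10^6 s = 73.0 days.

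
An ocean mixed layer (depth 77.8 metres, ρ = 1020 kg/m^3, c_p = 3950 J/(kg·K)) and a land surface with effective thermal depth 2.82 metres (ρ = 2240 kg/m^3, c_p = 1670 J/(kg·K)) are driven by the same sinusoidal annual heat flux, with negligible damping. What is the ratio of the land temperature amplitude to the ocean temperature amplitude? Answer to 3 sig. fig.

29.7

C_ocean = 1020 × 3950 × 77.8 = 3.13×10^8 J/(m²·K).
C_land = 2240 × 1670 × 2.82 = 1.05×10^7 J/(m²·K).
Undamped amplitude ∝ 1/C, so A_land/A_ocean = C_ocean/C_land = 29.7.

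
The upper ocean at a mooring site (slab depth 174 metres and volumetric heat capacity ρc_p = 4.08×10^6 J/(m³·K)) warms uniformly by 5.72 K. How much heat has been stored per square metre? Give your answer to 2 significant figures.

Areal heat capacity C = ρc_p × D = 4.08×10^6 × 174 = 7.10×10^8 J/(m^2 K).
ΔQ = C ΔT = 7.10×10^8 × 5.72 = 4.06×10^9 J/m².

4.1×10^9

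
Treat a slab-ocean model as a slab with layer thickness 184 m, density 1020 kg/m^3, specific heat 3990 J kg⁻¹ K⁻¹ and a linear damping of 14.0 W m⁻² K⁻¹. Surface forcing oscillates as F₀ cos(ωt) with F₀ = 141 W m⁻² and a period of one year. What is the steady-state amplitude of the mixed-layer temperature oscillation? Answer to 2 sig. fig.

Areal heat capacity C = ρ c_p D = 1020 × 3990 × 184 = 7.49×10^8 J/(m²·K).
Angular frequency ω = 2π / T = 2π / 3.15×10^7 s = 1.99×10^-7 s⁻¹.
√((Cω)² + λ²) = √((149)² + 14.0²) = 150 W/(m²·K).
Amplitude A = F₀ / √((Cω)²+λ²) = 141 / 150 = 0.941 K.

0.94 K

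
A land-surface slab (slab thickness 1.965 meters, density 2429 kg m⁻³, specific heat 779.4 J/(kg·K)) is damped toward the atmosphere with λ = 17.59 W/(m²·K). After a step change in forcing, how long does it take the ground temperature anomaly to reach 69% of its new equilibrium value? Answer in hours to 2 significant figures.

Areal heat capacity C = ρ c_p D = 2429 × 779.4 × 1.965 = 3.72×10^6 J/(m²·K).
τ = C / λ = 3.72×10^6 / 17.59 = 2.11×10^5 s.
Fraction reached: 1 − e^(−t/τ) = 0.69 ⇒ t = −τ ln(1 − 0.69) = τ × 1.17.
t = 2.48×10^5 s = 68.8 hours.

69 hours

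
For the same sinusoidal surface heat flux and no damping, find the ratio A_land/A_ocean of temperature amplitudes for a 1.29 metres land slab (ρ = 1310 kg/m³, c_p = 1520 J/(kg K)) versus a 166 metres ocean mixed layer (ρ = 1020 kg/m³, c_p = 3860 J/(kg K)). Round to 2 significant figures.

C_ocean = 1020 × 3860 × 166 = 6.54×10^8 J/(m²·K).
C_land = 1310 × 1520 × 1.29 = 2.57×10^6 J/(m²·K).
Undamped amplitude ∝ 1/C, so A_land/A_ocean = C_ocean/C_land = 254.

250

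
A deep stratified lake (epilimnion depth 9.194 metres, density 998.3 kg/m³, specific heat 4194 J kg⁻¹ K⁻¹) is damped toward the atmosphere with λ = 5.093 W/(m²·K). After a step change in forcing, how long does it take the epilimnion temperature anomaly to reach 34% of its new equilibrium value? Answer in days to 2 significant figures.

36 days

Areal heat capacity C = ρ c_p D = 998.3 × 4194 × 9.194 = 3.85×10^7 J/(m^2 K).
τ = C / λ = 3.85×10^7 / 5.093 = 7.56×10^6 s.
Fraction reached: 1 − e^(−t/τ) = 0.34 ⇒ t = −τ ln(1 − 0.34) = τ × 0.416.
t = 3.14×10^6 s = 36.3 days.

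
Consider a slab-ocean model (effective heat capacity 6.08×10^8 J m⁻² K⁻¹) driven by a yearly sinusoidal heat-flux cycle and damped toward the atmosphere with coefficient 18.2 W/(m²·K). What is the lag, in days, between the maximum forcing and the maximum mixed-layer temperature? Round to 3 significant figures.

82.6 days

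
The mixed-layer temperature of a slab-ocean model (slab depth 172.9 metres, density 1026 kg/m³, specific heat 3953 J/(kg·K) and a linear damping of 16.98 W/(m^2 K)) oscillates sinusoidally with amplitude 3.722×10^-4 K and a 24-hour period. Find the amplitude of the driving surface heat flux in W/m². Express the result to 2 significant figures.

Areal heat capacity C = ρ c_p D = 1026 × 3953 × 172.9 = 7.01×10^8 J m⁻² K⁻¹.
ω = 2π / 86400 s = 7.27×10^-5 s⁻¹.
√((Cω)² + λ²) = √((51000)² + 16.98²) = 51000 W/(m²·K).
F₀ = A × √((Cω)²+λ²) = 3.722×10^-4 × 51000 = 19.0 W/m².

19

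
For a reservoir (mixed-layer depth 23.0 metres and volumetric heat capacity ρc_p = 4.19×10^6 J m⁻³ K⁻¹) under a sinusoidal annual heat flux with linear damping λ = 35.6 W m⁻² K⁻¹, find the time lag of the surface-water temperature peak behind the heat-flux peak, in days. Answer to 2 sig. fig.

Areal heat capacity C = ρc_p × D = 4.19×10^6 × 23.0 = 9.64×10^7 J/(m²·K).
ω = 2π / 3.15×10^7 s = 1.99×10^-7 s⁻¹.
Phase lag φ = arctan(Cω/λ) = arctan(19.2/35.6) = 0.495 rad.
Time lag = φ / ω = 0.495 / 1.99×10^-7 = 2.48×10^6 s = 28.7 days.

29 days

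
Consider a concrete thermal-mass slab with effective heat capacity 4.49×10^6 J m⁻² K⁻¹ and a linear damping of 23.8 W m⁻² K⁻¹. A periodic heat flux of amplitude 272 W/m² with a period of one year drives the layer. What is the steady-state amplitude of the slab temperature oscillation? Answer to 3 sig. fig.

11.4 K

Areal heat capacity C = 4.49×10^6 J m⁻² K⁻¹ (given).
Angular frequency ω = 2π / T = 2π / 3.15×10^7 s = 1.99×10^-7 s⁻¹.
√((Cω)² + λ²) = √((0.895)² + 23.8²) = 23.8 W/(m²·K).
Amplitude A = F₀ / √((Cω)²+λ²) = 272 / 23.8 = 11.4 K.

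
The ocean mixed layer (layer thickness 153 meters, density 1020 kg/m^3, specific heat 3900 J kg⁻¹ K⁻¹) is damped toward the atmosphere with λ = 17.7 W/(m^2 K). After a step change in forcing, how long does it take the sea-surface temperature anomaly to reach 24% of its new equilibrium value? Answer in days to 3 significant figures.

109 days

Areal heat capacity C = ρ c_p D = 1020 × 3900 × 153 = 6.09×10^8 J m⁻² K⁻¹.
τ = C / λ = 6.09×10^8 / 17.7 = 3.44×10^7 s.
Fraction reached: 1 − e^(−t/τ) = 0.24 ⇒ t = −τ ln(1 − 0.24) = τ × 0.274.
t = 9.44×10^6 s = 109 days.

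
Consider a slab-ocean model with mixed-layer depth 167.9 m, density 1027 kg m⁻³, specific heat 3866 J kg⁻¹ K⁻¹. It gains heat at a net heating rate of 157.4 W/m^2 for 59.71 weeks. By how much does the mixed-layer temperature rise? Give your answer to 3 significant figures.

8.53 K

Areal heat capacity C = ρ c_p D = 1027 × 3866 × 167.9 = 6.67×10^8 J/(m²·K).
Net heat input Q = F Δt = 157.4 × (59.71 weeks × 6.048×10^5 s/week) = 5.68×10^9 J/m².
ΔT = Q / C = 5.68×10^9 / 6.67×10^8 = 8.53 K.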